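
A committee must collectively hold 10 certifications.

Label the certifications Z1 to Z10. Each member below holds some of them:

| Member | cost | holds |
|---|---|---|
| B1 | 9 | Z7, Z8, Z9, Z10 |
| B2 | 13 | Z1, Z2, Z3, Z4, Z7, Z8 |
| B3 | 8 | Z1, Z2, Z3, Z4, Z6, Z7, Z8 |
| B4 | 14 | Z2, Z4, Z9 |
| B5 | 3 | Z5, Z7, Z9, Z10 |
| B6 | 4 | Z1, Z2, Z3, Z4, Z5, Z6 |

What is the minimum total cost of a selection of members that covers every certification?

11

B3, B5 together cover every certification (B3 ∪ B5 = {Z1, Z2, Z3, Z4, Z5, Z6, Z7, Z8, Z9, Z10}); total cost 8 + 3 = 11.
The greedy pick B6, B5, B3 costs 15; no covering selection beats 11.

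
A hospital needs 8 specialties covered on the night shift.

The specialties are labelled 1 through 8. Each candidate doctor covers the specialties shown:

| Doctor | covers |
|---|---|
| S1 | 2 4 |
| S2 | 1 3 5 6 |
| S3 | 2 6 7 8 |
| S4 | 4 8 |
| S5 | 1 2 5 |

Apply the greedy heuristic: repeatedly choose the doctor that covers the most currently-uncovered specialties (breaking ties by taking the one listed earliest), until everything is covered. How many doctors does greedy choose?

Greedy: pick S2 (covers 4 new) → pick S3 (covers 3 new) → pick S1 (covers 1 new). Total picks: 3.

3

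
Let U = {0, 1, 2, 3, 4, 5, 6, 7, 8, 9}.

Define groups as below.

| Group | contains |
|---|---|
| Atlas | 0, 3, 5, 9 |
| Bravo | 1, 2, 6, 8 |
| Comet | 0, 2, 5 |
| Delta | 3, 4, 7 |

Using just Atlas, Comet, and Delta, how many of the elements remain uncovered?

3

Union of Atlas, Comet, Delta = {0, 2, 3, 4, 5, 7, 9}.
Not covered: 1, 6, 8 — 3 elements.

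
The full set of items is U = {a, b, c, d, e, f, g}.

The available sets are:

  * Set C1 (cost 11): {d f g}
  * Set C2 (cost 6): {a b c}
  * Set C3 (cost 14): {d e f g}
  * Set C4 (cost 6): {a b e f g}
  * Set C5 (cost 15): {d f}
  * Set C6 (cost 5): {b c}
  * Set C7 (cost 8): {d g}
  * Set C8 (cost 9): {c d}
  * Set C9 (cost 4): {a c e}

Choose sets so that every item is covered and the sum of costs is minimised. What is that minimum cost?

C4, C8 together cover every item (C4 ∪ C8 = {a, b, c, d, e, f, g}); total cost 6 + 9 = 15.
The greedy pick C4, C9, C7 costs 18; no covering selection beats 15.

15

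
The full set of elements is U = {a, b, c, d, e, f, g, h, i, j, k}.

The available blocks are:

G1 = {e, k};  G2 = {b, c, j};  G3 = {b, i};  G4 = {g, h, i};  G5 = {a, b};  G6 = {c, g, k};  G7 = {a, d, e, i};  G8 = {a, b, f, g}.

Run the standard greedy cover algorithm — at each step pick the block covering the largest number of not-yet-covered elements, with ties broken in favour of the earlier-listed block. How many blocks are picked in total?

Greedy: pick G7 (covers 4 new) → pick G2 (covers 3 new) → pick G4 (covers 2 new) → pick G1 (covers 1 new) → pick G8 (covers 1 new). Total picks: 5.

5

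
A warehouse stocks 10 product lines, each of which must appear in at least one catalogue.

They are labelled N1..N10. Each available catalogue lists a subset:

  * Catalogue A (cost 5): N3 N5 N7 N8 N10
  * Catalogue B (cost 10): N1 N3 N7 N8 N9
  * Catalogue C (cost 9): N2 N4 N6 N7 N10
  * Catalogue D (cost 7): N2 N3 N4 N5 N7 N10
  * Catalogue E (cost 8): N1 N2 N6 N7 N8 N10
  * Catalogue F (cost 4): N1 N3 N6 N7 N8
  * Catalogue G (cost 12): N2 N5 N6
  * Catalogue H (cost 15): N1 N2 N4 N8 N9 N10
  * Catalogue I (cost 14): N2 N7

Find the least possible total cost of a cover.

21

B, D, F together cover every product (B ∪ D ∪ F = {N1, N2, N3, N4, N5, N6, N7, N8, N9, N10}); total cost 10 + 7 + 4 = 21.
No covering selection has total cost below 21.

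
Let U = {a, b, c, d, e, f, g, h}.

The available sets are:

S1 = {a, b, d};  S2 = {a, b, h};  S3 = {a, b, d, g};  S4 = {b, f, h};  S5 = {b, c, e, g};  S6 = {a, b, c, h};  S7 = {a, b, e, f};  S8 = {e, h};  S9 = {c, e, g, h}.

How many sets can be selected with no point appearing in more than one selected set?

S1, S9 are pairwise disjoint (S1={a,b,d}; S9={c,e,g,h}).
Every remaining set overlaps one of these, and no 3 of the listed sets are pairwise disjoint, so 2 is the maximum.

2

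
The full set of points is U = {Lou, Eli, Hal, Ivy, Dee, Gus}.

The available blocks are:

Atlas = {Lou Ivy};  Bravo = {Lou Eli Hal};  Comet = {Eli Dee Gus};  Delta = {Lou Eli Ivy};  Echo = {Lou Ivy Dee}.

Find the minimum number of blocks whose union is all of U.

Bravo and Comet and Echo together: Bravo ∪ Comet ∪ Echo = {Lou, Eli, Hal, Ivy, Dee, Gus} — every point is covered.
Only Bravo contains Hal, so Bravo is forced; the remaining 3 points need at least 2 more blocks (each remaining block adds at most 2) — so at least 3 blocks are needed, and 3 is optimal.

3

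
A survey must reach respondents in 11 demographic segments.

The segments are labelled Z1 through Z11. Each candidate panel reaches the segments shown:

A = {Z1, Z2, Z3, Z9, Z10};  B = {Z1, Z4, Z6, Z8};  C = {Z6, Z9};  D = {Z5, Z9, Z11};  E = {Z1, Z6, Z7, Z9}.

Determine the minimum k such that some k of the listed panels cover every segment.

Take {A, B, D, E}. Their union is {Z1, Z2, Z3, Z4, Z5, Z6, Z7, Z8, Z9, Z10, Z11}, which is all 11 segments.
Only E contains Z7, so E is forced; the remaining 7 segments need at least 3 more panels (each remaining panel adds at most 3) — so at least 4 panels are needed, and 4 is optimal.

4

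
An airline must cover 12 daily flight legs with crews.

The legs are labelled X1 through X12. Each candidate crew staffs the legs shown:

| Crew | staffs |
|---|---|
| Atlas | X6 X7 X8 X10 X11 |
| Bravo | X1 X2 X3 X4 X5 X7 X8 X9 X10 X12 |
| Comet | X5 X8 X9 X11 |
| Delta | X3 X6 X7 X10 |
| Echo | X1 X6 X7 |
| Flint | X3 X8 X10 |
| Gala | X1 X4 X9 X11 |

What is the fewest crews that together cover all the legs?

2

Take {Atlas, Bravo}. Their union is {X1, X2, X3, X4, X5, X6, X7, X8, X9, X10, X11, X12}, which is all 12 legs.
No single crew has all 12 legs (the largest, Bravo, has 10), so 2 is optimal.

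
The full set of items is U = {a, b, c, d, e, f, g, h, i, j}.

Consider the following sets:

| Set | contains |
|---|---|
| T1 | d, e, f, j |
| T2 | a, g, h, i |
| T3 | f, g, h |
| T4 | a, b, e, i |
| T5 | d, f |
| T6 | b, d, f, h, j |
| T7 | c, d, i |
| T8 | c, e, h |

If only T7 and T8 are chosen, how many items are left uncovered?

Union of T7, T8 = {c, d, e, h, i}.
Not covered: a, b, f, g, j — 5 items.

5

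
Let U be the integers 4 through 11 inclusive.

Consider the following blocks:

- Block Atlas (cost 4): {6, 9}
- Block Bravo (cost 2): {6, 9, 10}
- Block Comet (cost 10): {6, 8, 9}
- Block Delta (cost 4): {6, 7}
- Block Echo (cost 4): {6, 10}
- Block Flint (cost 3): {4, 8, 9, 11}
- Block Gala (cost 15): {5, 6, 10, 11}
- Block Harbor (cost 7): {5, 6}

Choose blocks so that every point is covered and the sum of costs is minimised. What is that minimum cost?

16

Bravo, Delta, Flint, Harbor together cover every point (Bravo ∪ Delta ∪ Flint ∪ Harbor = {4, 5, 6, 7, 8, 9, 10, 11}); total cost 2 + 4 + 3 + 7 = 16.
No covering selection has total cost below 16.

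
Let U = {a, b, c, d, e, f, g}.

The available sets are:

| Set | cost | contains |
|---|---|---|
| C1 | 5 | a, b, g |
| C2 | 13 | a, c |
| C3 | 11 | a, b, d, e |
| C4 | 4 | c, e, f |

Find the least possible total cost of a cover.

20

C1, C3, C4 together cover every item (C1 ∪ C3 ∪ C4 = {a, b, c, d, e, f, g}); total cost 5 + 11 + 4 = 20.
No covering selection has total cost below 20.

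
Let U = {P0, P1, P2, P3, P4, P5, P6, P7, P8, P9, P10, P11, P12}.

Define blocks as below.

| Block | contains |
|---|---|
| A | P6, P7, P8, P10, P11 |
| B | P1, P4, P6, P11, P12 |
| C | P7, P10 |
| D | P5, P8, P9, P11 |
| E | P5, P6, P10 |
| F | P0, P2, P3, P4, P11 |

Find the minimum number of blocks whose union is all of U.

4

A and B and D and F together: A ∪ B ∪ D ∪ F = {P0, P1, P2, P3, P4, P5, P6, P7, P8, P9, P10, P11, P12} — every point is covered.
Only B contains P1, so B is forced; the remaining 8 points need at least 3 more blocks (each remaining block adds at most 3) — so at least 4 blocks are needed, and 4 is optimal.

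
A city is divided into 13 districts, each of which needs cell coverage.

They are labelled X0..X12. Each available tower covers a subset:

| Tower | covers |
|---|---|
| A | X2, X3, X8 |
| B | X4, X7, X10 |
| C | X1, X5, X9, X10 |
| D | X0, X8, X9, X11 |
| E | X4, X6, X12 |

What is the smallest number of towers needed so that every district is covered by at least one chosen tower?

A and B and C and D and E together: A ∪ B ∪ C ∪ D ∪ E = {X0, X1, X2, X3, X4, X5, X6, X7, X8, X9, X10, X11, X12} — every district is covered.
No 4 of the 5 towers cover everything (all 5 combinations miss at least one district), so 5 is optimal.

5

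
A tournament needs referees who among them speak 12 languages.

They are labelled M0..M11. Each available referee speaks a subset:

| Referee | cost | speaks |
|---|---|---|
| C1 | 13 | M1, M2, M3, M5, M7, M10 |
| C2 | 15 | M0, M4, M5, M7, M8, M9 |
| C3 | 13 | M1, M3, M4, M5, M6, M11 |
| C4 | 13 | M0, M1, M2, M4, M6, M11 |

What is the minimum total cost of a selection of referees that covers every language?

C1, C2, C4 together cover every language (C1 ∪ C2 ∪ C4 = {M0, M1, M2, M3, M4, M5, M6, M7, M8, M9, M10, M11}); total cost 13 + 15 + 13 = 41.
No covering selection has total cost below 41.

41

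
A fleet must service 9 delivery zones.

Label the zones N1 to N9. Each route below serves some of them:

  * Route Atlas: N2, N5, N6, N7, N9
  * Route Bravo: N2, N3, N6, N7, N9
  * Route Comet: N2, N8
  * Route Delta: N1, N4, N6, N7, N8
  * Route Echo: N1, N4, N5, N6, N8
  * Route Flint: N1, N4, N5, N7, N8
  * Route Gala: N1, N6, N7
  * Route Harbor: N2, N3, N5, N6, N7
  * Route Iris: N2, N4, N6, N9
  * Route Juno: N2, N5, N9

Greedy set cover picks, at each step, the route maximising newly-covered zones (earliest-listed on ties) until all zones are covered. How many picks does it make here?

Greedy: pick Atlas (covers 5 new) → pick Delta (covers 3 new) → pick Bravo (covers 1 new). Total picks: 3.
(The true minimum cover uses only 2 routes, so greedy is not optimal here.)

3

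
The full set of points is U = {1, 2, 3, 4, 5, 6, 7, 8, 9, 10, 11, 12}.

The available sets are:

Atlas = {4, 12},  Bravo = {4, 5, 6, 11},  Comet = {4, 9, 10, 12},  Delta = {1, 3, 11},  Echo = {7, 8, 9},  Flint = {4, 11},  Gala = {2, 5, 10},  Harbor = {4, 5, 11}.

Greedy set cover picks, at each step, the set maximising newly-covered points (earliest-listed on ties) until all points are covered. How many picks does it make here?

5

Greedy: pick Bravo (covers 4 new) → pick Comet (covers 3 new) → pick Delta (covers 2 new) → pick Echo (covers 2 new) → pick Gala (covers 1 new). Total picks: 5.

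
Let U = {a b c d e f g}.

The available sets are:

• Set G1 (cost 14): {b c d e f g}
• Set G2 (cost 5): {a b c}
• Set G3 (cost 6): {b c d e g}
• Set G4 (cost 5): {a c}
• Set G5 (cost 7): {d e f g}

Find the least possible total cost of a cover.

G2, G5 together cover every item (G2 ∪ G5 = {a, b, c, d, e, f, g}); total cost 5 + 7 = 12.
The greedy pick G3, G2, G5 costs 18; no covering selection beats 12.

12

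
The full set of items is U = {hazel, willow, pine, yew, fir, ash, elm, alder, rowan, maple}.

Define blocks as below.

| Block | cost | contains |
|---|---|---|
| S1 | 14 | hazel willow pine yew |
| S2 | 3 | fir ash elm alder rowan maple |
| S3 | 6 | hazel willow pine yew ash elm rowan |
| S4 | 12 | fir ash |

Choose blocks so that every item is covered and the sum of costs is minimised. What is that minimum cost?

9

S2, S3 together cover every item (S2 ∪ S3 = {hazel, willow, pine, yew, fir, ash, elm, alder, rowan, maple}); total cost 3 + 6 = 9.
No covering selection has total cost below 9.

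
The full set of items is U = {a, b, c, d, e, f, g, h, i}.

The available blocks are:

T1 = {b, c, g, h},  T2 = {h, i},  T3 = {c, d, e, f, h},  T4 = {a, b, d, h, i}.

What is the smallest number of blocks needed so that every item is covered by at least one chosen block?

3

T1 and T3 and T4 together: T1 ∪ T3 ∪ T4 = {a, b, c, d, e, f, g, h, i} — every item is covered.
Only T4 contains a, so T4 is forced; the remaining 4 items need at least 2 more blocks (each remaining block adds at most 3) — so at least 3 blocks are needed, and 3 is optimal.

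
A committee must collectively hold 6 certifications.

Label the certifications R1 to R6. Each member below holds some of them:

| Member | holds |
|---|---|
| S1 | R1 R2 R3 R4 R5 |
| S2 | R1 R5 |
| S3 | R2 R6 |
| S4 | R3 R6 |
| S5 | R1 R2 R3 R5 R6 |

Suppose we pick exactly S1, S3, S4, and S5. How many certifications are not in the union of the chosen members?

Union of S1, S3, S4, S5 = {R1, R2, R3, R4, R5, R6} — that's every certification, so 0 are uncovered.

0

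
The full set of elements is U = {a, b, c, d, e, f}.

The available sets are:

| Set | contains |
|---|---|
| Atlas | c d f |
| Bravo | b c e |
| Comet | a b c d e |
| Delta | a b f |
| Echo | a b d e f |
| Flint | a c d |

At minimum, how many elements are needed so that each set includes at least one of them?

2

Take H = {b, c}. Each listed set contains at least one of these, so H is a hitting set of size 2.
No single element lies in every set, so at least 2 are needed and 2 is optimal.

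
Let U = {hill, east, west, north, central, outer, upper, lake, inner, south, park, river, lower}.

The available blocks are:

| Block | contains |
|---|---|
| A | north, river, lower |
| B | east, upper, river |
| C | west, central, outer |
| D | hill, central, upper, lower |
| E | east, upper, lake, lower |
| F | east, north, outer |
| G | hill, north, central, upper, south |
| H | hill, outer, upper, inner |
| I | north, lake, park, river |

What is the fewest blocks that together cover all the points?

Take {C, E, G, H, I}. Their union is {hill, east, west, north, central, outer, upper, lake, inner, south, park, river, lower}, which is all 13 points.
No 4 of the 9 blocks cover everything (all 126 combinations miss at least one point), so 5 is optimal.

5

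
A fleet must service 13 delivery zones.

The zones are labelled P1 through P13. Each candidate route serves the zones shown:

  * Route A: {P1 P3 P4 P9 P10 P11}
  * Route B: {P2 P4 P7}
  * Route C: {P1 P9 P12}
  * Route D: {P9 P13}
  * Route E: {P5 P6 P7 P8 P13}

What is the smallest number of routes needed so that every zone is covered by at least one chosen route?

A and B and C and E together: A ∪ B ∪ C ∪ E = {P1, P2, P3, P4, P5, P6, P7, P8, P9, P10, P11, P12, P13} — every zone is covered.
No 3 of the 5 routes cover everything (all 10 combinations miss at least one zone), so 4 is optimal.

4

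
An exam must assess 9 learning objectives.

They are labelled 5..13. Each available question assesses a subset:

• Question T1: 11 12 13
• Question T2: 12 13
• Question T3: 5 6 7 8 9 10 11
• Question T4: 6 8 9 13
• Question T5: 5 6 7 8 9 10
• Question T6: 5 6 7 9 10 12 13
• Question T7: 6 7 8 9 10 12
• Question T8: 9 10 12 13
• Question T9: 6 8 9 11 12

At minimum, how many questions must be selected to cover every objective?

2

Take {T3, T6}. Their union is {5, 6, 7, 8, 9, 10, 11, 12, 13}, which is all 9 objectives.
No single question has all 9 objectives (the largest, T3, has 7), so 2 is optimal.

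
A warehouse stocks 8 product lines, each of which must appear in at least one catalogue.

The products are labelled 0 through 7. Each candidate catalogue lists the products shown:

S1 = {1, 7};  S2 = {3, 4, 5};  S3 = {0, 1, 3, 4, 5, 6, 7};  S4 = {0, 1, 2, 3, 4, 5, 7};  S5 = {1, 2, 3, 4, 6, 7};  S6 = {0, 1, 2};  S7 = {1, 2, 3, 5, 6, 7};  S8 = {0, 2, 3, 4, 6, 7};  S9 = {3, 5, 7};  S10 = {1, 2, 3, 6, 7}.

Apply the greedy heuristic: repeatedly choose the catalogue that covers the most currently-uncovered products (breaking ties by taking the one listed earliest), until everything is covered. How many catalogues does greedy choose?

2

Greedy: pick S3 (covers 7 new) → pick S4 (covers 1 new). Total picks: 2.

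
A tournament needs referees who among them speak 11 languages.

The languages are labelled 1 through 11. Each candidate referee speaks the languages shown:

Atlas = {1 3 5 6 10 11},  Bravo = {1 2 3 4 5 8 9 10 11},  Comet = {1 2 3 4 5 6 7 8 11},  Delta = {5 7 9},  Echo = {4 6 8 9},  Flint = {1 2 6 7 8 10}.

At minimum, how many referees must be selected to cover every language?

Take {Bravo, Comet}. Their union is {1, 2, 3, 4, 5, 6, 7, 8, 9, 10, 11}, which is all 11 languages.
No single referee has all 11 languages (the largest, Bravo, has 9), so 2 is optimal.

2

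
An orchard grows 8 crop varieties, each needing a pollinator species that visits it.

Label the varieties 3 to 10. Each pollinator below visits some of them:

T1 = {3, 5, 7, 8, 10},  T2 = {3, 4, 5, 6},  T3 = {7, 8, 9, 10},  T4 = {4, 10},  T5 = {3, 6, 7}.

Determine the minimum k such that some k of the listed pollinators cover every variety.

T2 and T3 together: T2 ∪ T3 = {3, 4, 5, 6, 7, 8, 9, 10} — every variety is covered.
No single pollinator has all 8 varieties (the largest, T1, has 5), so 2 is optimal.

2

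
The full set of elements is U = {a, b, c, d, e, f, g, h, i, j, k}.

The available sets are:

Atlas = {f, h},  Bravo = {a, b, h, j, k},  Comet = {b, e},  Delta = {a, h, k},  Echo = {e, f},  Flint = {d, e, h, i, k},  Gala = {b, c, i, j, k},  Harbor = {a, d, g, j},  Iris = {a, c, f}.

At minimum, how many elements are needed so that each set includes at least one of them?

4

Take T = {a, e, h, k}. Each listed set contains at least one of these, so T is a hitting set of size 4.
No choice of 3 elements meets every set, so 4 is the minimum.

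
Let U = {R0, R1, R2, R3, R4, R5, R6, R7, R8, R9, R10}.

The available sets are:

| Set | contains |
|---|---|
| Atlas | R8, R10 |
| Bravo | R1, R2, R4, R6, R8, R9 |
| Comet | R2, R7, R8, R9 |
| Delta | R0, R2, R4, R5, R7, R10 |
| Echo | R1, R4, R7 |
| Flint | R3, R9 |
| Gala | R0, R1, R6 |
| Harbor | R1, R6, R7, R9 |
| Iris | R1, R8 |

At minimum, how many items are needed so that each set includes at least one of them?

3

The 3 items {R1, R9, R10} hit every set.
The sets Atlas, Echo, Flint are pairwise disjoint, so any hitting set needs a separate item for each — at least 3. Hence 3 is optimal.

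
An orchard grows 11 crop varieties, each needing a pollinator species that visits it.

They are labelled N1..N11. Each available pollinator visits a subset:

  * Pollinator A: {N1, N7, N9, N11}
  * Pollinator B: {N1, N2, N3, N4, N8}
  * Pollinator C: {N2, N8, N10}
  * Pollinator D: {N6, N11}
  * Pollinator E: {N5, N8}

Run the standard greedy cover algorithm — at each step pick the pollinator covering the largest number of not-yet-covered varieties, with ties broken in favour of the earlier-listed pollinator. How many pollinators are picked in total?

5

Greedy: pick B (covers 5 new) → pick A (covers 3 new) → pick C (covers 1 new) → pick D (covers 1 new) → pick E (covers 1 new). Total picks: 5.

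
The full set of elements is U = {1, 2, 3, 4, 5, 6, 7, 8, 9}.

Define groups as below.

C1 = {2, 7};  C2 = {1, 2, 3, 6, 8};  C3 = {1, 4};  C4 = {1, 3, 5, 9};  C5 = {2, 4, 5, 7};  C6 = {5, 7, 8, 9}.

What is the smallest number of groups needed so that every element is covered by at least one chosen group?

C2, C5, and C6 cover everything between them: the union {1, 2, 3, 4, 5, 6, 7, 8, 9} is all of U.
Only C2 contains 6, so C2 is forced; the remaining 4 elements need at least 2 more groups (each remaining group adds at most 3) — so at least 3 groups are needed, and 3 is optimal.

3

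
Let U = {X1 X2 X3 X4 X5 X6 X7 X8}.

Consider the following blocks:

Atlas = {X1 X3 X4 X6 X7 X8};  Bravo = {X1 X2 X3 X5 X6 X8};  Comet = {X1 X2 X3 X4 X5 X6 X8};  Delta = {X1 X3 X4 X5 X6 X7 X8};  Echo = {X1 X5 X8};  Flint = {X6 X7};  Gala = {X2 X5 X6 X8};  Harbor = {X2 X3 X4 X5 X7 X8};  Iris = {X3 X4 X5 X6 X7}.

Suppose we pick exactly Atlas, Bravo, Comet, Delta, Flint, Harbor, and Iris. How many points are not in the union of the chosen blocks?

0

Union of Atlas, Bravo, Comet, Delta, Flint, Harbor, Iris = {X1, X2, X3, X4, X5, X6, X7, X8} — that's every point, so 0 are uncovered.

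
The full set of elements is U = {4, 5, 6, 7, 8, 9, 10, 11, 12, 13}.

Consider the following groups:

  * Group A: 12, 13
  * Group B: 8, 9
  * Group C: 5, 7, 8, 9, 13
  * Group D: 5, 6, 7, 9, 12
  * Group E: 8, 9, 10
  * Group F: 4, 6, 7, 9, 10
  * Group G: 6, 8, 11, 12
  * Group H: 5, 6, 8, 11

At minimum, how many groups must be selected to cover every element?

3

Take {A, F, H}. Their union is {4, 5, 6, 7, 8, 9, 10, 11, 12, 13}, which is all 10 elements.
Only F contains 4, so F is forced; the remaining 5 elements need at least 2 more groups (each remaining group adds at most 3) — so at least 3 groups are needed, and 3 is optimal.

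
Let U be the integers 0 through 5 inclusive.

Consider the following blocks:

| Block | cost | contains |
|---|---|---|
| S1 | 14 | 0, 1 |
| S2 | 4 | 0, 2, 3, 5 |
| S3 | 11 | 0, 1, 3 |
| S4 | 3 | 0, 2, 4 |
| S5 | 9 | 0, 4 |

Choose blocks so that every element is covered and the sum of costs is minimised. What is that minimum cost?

18

S2, S3, S4 together cover every element (S2 ∪ S3 ∪ S4 = {0, 1, 2, 3, 4, 5}); total cost 4 + 11 + 3 = 18.
No covering selection has total cost below 18.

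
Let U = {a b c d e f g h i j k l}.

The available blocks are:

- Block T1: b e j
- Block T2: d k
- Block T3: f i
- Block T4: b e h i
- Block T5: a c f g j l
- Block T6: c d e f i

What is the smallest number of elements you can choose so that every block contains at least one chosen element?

3

The 3 elements {e, f, k} hit every block.
The blocks T2, T4, T5 are pairwise disjoint, so any hitting set needs a separate element for each — at least 3. Hence 3 is optimal.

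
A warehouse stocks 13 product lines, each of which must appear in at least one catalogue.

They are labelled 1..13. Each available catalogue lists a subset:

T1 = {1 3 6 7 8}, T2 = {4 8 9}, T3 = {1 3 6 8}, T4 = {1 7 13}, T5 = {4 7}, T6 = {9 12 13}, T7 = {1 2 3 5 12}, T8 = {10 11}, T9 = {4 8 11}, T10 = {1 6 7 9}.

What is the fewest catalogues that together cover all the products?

5

T2 and T3 and T4 and T7 and T8 together: T2 ∪ T3 ∪ T4 ∪ T7 ∪ T8 = {1, 2, 3, 4, 5, 6, 7, 8, 9, 10, 11, 12, 13} — every product is covered.
No 4 of the 10 catalogues cover everything (all 210 combinations miss at least one product), so 5 is optimal.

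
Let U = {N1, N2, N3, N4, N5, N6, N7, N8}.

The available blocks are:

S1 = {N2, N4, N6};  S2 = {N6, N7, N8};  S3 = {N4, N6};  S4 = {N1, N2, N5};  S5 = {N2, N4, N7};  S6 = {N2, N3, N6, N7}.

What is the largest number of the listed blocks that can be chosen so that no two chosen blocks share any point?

2

S3, S4 are pairwise disjoint (S3={N4,N6}; S4={N1,N2,N5}).
Every remaining block overlaps one of these, and no 3 of the listed blocks are pairwise disjoint, so 2 is the maximum.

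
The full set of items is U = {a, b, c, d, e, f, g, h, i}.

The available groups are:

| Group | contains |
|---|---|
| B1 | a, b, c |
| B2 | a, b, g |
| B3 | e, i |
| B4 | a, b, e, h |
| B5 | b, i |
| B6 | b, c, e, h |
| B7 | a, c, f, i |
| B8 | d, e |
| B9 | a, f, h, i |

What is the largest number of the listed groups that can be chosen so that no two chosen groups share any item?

2

B8, B9 are pairwise disjoint (B8={d,e}; B9={a,f,h,i}).
Every remaining group overlaps one of these, and no 3 of the listed groups are pairwise disjoint, so 2 is the maximum.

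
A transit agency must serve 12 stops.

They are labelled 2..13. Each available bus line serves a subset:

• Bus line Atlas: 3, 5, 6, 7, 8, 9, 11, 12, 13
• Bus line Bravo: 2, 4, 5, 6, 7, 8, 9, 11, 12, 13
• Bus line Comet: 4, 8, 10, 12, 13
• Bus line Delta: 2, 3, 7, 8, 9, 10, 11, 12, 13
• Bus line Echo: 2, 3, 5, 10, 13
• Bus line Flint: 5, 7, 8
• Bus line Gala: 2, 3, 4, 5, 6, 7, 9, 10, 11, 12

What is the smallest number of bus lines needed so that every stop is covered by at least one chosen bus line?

Bravo and Delta together: Bravo ∪ Delta = {2, 3, 4, 5, 6, 7, 8, 9, 10, 11, 12, 13} — every stop is covered.
No single bus line has all 12 stops (the largest, Bravo, has 10), so 2 is optimal.

2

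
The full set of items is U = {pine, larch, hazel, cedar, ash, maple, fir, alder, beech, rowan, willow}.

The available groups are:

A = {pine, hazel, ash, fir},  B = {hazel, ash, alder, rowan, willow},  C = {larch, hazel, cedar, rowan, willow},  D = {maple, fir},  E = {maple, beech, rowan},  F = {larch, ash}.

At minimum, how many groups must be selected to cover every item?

4

A, B, C, and E cover everything between them: the union {pine, larch, hazel, cedar, ash, maple, fir, alder, beech, rowan, willow} is all of U.
Only B contains alder, so B is forced; the remaining 6 items need at least 3 more groups (each remaining group adds at most 2) — so at least 4 groups are needed, and 4 is optimal.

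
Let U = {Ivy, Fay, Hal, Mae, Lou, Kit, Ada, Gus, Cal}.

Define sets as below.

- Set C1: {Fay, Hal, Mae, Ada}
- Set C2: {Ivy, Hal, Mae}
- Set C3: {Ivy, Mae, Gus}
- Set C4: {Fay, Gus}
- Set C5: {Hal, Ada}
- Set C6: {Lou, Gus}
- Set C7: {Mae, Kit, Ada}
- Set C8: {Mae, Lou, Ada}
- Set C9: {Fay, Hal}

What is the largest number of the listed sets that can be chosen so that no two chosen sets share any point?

3

C6, C7, C9 are pairwise disjoint (C6={Lou,Gus}; C7={Mae,Kit,Ada}; C9={Fay,Hal}).
Every remaining set overlaps one of these, and no 4 of the listed sets are pairwise disjoint, so 3 is the maximum.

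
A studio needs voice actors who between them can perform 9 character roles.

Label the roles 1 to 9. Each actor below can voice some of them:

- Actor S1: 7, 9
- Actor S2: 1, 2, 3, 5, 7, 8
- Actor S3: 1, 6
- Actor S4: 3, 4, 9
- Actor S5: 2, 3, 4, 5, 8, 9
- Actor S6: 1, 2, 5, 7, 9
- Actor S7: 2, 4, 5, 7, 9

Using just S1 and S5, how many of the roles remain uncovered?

2

Union of S1, S5 = {2, 3, 4, 5, 7, 8, 9}.
Not covered: 1, 6 — 2 roles.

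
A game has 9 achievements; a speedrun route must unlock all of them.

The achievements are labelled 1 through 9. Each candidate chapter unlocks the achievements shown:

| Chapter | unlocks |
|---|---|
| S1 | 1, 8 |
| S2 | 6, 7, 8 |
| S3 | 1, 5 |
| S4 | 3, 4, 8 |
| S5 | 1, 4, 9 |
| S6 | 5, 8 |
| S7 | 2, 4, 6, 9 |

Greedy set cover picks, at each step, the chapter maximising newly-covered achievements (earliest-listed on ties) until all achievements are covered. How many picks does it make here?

Greedy: pick S7 (covers 4 new) → pick S1 (covers 2 new) → pick S2 (covers 1 new) → pick S3 (covers 1 new) → pick S4 (covers 1 new). Total picks: 5.
(The true minimum cover uses only 4 chapters, so greedy is not optimal here.)

5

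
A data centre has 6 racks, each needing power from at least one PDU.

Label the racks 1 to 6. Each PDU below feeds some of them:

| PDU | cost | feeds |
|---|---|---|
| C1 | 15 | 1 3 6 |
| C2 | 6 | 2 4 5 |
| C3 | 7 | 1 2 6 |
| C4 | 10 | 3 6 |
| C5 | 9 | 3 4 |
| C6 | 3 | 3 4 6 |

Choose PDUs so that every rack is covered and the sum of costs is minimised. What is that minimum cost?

16

C2, C3, C6 together cover every rack (C2 ∪ C3 ∪ C6 = {1, 2, 3, 4, 5, 6}); total cost 6 + 7 + 3 = 16.
No covering selection has total cost below 16.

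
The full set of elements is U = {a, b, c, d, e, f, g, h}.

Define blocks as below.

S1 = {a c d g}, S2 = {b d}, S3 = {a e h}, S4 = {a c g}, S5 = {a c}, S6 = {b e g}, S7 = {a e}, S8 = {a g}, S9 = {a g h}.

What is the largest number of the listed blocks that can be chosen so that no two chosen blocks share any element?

S2, S9 are pairwise disjoint (S2={b,d}; S9={a,g,h}).
Every remaining block overlaps one of these, and no 3 of the listed blocks are pairwise disjoint, so 2 is the maximum.

2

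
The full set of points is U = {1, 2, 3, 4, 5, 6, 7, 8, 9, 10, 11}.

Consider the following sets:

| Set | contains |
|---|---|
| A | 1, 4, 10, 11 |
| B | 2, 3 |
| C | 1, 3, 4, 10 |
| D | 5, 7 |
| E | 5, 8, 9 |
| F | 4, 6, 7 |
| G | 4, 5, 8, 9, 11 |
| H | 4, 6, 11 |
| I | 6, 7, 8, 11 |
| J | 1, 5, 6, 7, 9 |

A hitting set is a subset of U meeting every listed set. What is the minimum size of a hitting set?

4

T = {2, 4, 7, 8} meets every set (each contains at least one member of T), and |T| = 4.
No choice of 3 points meets every set, so 4 is the minimum.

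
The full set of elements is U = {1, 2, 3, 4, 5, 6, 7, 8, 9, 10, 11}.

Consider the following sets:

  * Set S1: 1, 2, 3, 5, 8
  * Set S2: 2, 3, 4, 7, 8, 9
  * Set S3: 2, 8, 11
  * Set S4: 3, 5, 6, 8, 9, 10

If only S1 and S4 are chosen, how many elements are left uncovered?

3

Union of S1, S4 = {1, 2, 3, 5, 6, 8, 9, 10}.
Not covered: 4, 7, 11 — 3 elements.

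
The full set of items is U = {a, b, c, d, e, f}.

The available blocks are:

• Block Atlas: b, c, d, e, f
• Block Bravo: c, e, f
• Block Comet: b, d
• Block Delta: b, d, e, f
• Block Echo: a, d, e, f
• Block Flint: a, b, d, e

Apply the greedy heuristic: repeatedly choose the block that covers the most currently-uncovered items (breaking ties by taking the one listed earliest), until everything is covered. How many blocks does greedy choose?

2

Greedy: pick Atlas (covers 5 new) → pick Echo (covers 1 new). Total picks: 2.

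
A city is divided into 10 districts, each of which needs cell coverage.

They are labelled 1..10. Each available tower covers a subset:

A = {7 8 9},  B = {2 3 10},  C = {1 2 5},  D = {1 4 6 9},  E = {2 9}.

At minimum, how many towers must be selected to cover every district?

4

A and B and C and D together: A ∪ B ∪ C ∪ D = {1, 2, 3, 4, 5, 6, 7, 8, 9, 10} — every district is covered.
Only C contains 5, so C is forced; the remaining 7 districts need at least 3 more towers (each remaining tower adds at most 3) — so at least 4 towers are needed, and 4 is optimal.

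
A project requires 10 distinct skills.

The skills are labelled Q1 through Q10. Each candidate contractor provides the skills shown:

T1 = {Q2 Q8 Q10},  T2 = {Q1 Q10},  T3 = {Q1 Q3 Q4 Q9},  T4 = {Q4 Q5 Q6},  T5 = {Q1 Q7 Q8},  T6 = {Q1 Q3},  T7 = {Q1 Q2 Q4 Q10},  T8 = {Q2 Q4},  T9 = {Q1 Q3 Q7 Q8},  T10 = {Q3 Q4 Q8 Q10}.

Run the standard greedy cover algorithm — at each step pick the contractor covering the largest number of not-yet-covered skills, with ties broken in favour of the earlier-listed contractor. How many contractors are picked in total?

4

Greedy: pick T3 (covers 4 new) → pick T1 (covers 3 new) → pick T4 (covers 2 new) → pick T5 (covers 1 new). Total picks: 4.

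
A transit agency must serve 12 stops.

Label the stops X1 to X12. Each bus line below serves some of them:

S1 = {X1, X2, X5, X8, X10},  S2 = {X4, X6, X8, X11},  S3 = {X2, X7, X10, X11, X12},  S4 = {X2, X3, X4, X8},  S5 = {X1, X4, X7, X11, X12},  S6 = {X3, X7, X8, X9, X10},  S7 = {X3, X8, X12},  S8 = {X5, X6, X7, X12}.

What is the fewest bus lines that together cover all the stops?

S1 and S2 and S6 and S8 together: S1 ∪ S2 ∪ S6 ∪ S8 = {X1, X2, X3, X4, X5, X6, X7, X8, X9, X10, X11, X12} — every stop is covered.
No 3 of the 8 bus lines cover everything (all 56 combinations miss at least one stop), so 4 is optimal.

4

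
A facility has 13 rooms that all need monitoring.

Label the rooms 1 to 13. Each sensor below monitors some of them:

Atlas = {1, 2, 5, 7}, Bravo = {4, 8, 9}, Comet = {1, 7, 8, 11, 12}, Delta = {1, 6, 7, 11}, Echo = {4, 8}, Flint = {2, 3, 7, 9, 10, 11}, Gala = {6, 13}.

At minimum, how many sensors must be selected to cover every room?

Take {Atlas, Comet, Echo, Flint, Gala}. Their union is {1, 2, 3, 4, 5, 6, 7, 8, 9, 10, 11, 12, 13}, which is all 13 rooms.
No 4 of the 7 sensors cover everything (all 35 combinations miss at least one room), so 5 is optimal.

5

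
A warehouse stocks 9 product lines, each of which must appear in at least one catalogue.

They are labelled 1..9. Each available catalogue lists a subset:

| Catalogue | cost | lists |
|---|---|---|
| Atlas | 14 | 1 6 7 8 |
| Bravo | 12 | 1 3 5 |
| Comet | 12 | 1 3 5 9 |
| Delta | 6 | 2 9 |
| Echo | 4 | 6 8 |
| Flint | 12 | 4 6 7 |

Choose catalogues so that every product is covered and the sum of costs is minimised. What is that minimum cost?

34

Comet, Delta, Echo, Flint together cover every product (Comet ∪ Delta ∪ Echo ∪ Flint = {1, 2, 3, 4, 5, 6, 7, 8, 9}); total cost 12 + 6 + 4 + 12 = 34.
No covering selection has total cost below 34.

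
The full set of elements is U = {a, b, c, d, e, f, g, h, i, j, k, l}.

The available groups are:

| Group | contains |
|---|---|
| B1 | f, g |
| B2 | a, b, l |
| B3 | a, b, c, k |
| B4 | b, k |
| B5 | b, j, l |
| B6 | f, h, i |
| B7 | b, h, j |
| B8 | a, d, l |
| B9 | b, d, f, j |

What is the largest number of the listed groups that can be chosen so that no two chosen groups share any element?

B4, B6, B8 are pairwise disjoint (B4={b,k}; B6={f,h,i}; B8={a,d,l}).
Every remaining group overlaps one of these, and no 4 of the listed groups are pairwise disjoint, so 3 is the maximum.

3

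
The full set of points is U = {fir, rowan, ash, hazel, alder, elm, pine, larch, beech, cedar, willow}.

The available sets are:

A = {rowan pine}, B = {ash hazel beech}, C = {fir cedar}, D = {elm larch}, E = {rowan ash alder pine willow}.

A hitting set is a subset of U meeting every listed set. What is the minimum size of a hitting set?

4

H = {rowan, hazel, elm, cedar} meets every set (each contains at least one member of H), and |H| = 4.
The sets A, B, C, D are pairwise disjoint, so any hitting set needs a separate point for each — at least 4. Hence 4 is optimal.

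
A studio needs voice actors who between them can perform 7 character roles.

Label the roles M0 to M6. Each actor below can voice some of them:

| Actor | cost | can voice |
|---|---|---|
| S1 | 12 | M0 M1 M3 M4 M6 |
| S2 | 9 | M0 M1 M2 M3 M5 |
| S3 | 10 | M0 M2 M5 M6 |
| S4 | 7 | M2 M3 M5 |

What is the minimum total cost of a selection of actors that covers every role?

S1, S4 together cover every role (S1 ∪ S4 = {M0, M1, M2, M3, M4, M5, M6}); total cost 12 + 7 = 19.
The greedy pick S2, S1 costs 21; no covering selection beats 19.

19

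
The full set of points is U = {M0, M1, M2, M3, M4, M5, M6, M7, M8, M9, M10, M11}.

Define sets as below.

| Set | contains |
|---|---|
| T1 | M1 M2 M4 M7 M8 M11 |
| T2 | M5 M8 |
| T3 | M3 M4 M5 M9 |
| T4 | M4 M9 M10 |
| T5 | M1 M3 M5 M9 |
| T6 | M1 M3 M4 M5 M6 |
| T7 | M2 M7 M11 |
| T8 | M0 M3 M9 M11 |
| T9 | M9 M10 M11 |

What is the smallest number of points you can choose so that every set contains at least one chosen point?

Take H = {M2, M5, M9}. Each listed set contains at least one of these, so H is a hitting set of size 3.
The sets T2, T4, T7 are pairwise disjoint, so any hitting set needs a separate point for each — at least 3. Hence 3 is optimal.

3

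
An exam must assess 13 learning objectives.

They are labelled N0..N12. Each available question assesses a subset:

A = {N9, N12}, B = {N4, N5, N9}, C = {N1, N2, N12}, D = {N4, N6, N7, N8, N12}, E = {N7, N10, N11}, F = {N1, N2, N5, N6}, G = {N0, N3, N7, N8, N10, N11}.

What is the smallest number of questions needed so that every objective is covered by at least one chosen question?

4

A and D and F and G together: A ∪ D ∪ F ∪ G = {N0, N1, N2, N3, N4, N5, N6, N7, N8, N9, N10, N11, N12} — every objective is covered.
No 3 of the 7 questions cover everything (all 35 combinations miss at least one objective), so 4 is optimal.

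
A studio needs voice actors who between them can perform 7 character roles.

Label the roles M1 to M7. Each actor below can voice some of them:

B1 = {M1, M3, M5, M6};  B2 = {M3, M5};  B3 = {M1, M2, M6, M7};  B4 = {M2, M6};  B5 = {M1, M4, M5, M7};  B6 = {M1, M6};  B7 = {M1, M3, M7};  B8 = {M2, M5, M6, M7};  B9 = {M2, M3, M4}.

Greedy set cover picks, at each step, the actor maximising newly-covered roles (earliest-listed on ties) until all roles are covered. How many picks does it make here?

3

Greedy: pick B1 (covers 4 new) → pick B3 (covers 2 new) → pick B5 (covers 1 new). Total picks: 3.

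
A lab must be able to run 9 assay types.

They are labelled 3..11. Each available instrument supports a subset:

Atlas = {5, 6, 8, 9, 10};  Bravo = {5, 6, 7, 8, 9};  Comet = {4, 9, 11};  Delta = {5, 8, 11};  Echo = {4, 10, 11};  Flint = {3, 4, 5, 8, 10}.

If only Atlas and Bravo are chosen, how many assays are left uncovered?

3

Union of Atlas, Bravo = {5, 6, 7, 8, 9, 10}.
Not covered: 3, 4, 11 — 3 assays.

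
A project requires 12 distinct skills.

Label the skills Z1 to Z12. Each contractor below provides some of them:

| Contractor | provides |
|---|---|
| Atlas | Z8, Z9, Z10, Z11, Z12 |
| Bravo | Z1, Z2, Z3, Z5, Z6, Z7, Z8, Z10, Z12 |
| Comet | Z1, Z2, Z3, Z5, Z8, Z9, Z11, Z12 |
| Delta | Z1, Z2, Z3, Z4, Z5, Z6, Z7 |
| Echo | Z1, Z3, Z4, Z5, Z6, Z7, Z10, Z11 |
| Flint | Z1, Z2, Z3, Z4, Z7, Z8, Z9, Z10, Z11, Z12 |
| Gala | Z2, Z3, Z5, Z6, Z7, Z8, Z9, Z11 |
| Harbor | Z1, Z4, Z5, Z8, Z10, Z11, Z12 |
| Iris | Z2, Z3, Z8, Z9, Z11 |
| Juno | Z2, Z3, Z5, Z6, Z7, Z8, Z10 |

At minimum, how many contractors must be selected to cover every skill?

2

Take {Bravo, Flint}. Their union is {Z1, Z2, Z3, Z4, Z5, Z6, Z7, Z8, Z9, Z10, Z11, Z12}, which is all 12 skills.
No single contractor has all 12 skills (the largest, Flint, has 10), so 2 is optimal.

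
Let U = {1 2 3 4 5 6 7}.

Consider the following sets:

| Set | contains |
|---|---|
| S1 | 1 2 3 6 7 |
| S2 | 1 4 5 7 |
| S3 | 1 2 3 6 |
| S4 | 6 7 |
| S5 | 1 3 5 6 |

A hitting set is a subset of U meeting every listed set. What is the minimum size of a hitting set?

2

Take H = {6, 7}. Each listed set contains at least one of these, so H is a hitting set of size 2.
No single item lies in every set, so at least 2 are needed and 2 is optimal.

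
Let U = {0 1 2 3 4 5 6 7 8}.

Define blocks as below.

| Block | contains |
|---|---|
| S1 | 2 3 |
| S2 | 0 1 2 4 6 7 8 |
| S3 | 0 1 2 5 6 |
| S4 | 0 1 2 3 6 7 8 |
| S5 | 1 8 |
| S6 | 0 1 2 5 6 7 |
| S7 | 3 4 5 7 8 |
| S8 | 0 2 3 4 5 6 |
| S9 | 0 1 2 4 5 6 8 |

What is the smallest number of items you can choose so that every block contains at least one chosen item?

The 2 items {1, 3} hit every block.
The blocks S5, S8 are pairwise disjoint, so any hitting set needs a separate item for each — at least 2. Hence 2 is optimal.

2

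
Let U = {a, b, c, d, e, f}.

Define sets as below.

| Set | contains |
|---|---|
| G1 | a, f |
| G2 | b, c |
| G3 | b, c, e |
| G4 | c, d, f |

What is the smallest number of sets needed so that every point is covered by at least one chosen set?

Take {G1, G3, G4}. Their union is {a, b, c, d, e, f}, which is all 6 points.
Only G1 contains a, so G1 is forced; the remaining 4 points need at least 2 more sets (each remaining set adds at most 3) — so at least 3 sets are needed, and 3 is optimal.

3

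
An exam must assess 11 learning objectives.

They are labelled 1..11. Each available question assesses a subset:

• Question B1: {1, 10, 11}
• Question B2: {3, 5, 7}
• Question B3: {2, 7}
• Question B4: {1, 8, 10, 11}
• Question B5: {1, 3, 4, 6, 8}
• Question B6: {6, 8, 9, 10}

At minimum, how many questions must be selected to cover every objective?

5

B2 and B3 and B4 and B5 and B6 together: B2 ∪ B3 ∪ B4 ∪ B5 ∪ B6 = {1, 2, 3, 4, 5, 6, 7, 8, 9, 10, 11} — every objective is covered.
No 4 of the 6 questions cover everything (all 15 combinations miss at least one objective), so 5 is optimal.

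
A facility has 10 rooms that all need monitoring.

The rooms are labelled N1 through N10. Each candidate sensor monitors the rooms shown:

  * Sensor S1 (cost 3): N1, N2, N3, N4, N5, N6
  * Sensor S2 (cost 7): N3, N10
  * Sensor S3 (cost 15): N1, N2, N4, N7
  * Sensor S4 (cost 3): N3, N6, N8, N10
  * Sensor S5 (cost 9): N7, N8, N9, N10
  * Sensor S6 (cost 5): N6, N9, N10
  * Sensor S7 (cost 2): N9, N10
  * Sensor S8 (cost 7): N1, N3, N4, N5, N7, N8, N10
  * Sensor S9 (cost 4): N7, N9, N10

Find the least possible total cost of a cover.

S1, S4, S9 together cover every room (S1 ∪ S4 ∪ S9 = {N1, N2, N3, N4, N5, N6, N7, N8, N9, N10}); total cost 3 + 3 + 4 = 10.
The greedy pick S1, S7, S4, S9 costs 12; no covering selection beats 10.

10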